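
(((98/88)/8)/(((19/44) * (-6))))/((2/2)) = -49/912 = -0.05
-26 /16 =-13 /8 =-1.62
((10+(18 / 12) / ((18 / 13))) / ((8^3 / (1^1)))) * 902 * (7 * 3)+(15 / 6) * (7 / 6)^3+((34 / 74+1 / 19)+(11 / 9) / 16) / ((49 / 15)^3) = 946750993330109 / 2286689965056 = 414.03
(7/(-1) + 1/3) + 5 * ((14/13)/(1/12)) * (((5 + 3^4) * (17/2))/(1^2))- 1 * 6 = 1841626/39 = 47221.18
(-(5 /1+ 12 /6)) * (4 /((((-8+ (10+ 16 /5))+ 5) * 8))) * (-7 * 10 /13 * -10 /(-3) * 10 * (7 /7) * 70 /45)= 1715000 /17901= 95.80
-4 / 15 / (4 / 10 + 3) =-4 / 51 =-0.08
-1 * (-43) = 43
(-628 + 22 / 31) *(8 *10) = -1555680 / 31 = -50183.23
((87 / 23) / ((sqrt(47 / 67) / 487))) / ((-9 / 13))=-183599*sqrt(3149) / 3243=-3176.94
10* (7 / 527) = 70 / 527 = 0.13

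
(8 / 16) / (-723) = -1 / 1446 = -0.00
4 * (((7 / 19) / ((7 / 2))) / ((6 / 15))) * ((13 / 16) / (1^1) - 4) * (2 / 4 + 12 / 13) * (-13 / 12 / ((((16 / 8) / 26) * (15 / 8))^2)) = 212602 / 855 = 248.66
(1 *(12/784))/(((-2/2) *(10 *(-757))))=3/1483720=0.00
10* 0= 0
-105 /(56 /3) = -45 /8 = -5.62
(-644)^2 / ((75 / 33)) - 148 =4558396 / 25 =182335.84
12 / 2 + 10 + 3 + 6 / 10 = 98 / 5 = 19.60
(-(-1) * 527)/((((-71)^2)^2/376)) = 198152/25411681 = 0.01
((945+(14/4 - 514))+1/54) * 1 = 11732/27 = 434.52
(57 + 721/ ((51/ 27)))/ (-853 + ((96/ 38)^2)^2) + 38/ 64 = 3089404655/ 57585335968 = 0.05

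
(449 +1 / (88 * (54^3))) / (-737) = -0.61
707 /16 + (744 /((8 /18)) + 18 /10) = 137599 /80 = 1719.99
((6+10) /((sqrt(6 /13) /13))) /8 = 38.27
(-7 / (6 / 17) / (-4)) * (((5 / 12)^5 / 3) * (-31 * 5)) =-57640625 / 17915904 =-3.22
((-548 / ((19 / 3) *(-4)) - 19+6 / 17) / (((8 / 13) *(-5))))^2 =9815689 / 10432900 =0.94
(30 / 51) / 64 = 5 / 544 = 0.01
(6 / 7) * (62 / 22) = 186 / 77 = 2.42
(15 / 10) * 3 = 9 / 2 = 4.50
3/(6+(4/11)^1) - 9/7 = -57/70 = -0.81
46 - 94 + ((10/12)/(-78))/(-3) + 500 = 634613/1404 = 452.00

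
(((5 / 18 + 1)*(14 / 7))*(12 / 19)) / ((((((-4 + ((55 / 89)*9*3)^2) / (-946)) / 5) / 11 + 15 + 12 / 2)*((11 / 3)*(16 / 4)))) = 861725590 / 164398425091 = 0.01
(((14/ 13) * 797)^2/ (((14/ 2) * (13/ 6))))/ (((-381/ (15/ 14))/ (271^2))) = -2799023050140/ 279019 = -10031657.52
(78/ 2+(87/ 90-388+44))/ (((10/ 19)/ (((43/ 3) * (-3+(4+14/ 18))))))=-29807428/ 2025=-14719.72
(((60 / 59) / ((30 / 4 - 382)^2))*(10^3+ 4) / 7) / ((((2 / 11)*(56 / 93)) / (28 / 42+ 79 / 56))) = 448068885 / 22705954474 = 0.02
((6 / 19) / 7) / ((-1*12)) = -0.00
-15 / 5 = -3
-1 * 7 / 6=-7 / 6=-1.17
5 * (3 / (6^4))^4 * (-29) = -145 / 34828517376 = -0.00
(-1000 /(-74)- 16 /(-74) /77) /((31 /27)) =1039716 /88319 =11.77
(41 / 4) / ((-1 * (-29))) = 41 / 116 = 0.35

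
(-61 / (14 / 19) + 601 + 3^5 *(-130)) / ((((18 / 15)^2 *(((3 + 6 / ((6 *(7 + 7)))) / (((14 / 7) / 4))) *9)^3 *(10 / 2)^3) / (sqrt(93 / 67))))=-4263049 *sqrt(6231) / 279601948872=-0.00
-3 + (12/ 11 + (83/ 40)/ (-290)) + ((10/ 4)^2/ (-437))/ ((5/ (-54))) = -98239181/ 55761200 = -1.76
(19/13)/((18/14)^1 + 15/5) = 133/390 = 0.34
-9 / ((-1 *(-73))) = -9 / 73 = -0.12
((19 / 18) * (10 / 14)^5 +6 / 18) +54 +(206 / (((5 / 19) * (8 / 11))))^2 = 70100347687927 / 60505200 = 1158583.85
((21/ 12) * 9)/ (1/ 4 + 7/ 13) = 19.98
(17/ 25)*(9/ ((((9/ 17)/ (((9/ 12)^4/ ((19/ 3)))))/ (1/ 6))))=23409/ 243200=0.10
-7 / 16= -0.44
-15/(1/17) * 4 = -1020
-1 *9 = -9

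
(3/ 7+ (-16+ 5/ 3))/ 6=-146/ 63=-2.32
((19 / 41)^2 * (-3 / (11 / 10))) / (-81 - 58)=10830 / 2570249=0.00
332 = 332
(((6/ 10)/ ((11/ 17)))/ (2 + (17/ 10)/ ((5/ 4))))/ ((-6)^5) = -0.00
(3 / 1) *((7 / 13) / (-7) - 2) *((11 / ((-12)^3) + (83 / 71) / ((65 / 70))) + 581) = -2785980741 / 767936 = -3627.88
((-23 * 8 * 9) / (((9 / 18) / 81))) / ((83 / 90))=-24144480 / 83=-290897.35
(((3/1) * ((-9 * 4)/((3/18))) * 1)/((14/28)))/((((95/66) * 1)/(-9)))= 769824/95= 8103.41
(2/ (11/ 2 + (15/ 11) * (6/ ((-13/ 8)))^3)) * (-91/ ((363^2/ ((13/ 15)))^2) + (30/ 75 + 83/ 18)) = -172041451736237018/ 1083901719547456425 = -0.16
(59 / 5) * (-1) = -59 / 5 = -11.80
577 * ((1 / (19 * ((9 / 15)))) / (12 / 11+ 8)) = 6347 / 1140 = 5.57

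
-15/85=-3/17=-0.18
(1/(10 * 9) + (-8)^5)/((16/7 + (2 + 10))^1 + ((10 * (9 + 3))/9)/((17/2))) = -350945161/169800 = -2066.81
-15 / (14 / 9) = -135 / 14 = -9.64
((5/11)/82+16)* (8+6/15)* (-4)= -1212708/2255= -537.79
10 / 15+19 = 59 / 3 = 19.67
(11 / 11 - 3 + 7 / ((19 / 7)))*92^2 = 93104 / 19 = 4900.21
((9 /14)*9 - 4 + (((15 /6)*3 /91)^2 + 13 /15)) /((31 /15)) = 1321237 /1026844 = 1.29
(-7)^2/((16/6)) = 147/8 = 18.38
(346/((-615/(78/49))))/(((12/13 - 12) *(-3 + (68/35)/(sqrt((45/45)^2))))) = -29237/382284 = -0.08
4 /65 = 0.06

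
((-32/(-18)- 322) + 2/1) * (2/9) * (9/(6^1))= -2864/27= -106.07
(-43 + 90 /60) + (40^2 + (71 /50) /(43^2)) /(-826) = -3317013621 /76363700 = -43.44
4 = 4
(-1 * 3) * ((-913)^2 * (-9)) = 22506363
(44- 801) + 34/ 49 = -37059/ 49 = -756.31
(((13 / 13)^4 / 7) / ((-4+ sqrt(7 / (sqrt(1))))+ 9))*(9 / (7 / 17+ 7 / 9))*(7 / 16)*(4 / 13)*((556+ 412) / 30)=6171 / 4732 - 6171*sqrt(7) / 23660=0.61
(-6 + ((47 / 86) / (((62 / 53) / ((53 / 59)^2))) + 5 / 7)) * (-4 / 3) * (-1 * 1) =-212588357 / 32481211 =-6.54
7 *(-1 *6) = -42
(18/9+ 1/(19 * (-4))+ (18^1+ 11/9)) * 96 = 2036.07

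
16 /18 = 8 /9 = 0.89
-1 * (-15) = 15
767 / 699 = 1.10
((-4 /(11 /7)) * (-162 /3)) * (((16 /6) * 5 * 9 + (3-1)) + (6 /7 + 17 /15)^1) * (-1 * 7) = -6561576 /55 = -119301.38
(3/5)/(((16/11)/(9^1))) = 297/80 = 3.71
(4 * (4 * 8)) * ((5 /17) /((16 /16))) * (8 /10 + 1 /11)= 6272 /187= 33.54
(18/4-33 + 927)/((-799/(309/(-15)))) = 23.17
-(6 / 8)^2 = -9 / 16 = -0.56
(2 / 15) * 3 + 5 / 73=171 / 365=0.47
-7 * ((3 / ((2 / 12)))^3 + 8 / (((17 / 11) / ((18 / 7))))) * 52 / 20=-9042696 / 85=-106384.66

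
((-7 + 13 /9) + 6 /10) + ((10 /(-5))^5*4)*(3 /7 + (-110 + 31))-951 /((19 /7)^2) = 9923.10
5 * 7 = 35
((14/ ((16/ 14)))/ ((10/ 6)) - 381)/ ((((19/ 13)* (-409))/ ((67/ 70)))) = 6508983/ 10879400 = 0.60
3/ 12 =1/ 4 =0.25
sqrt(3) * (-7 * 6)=-42 * sqrt(3)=-72.75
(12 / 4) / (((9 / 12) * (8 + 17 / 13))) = 52 / 121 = 0.43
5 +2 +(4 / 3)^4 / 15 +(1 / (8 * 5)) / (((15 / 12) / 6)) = 44534 / 6075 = 7.33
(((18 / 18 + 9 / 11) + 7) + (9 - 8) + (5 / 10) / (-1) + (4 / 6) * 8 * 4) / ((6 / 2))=2023 / 198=10.22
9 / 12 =3 / 4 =0.75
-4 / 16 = -1 / 4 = -0.25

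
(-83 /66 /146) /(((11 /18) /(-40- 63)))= 25647 /17666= 1.45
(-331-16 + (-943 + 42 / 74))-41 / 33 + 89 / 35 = -55048321 / 42735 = -1288.13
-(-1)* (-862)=-862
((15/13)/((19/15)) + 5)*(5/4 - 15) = -20075/247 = -81.28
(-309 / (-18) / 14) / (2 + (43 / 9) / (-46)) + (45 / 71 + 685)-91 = 464491407 / 780290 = 595.28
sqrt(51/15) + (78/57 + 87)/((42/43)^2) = sqrt(85)/5 + 3104471/33516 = 94.47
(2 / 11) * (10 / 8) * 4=10 / 11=0.91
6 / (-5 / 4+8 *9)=24 / 283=0.08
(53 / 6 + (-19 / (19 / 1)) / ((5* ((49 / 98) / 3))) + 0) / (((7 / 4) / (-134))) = -61372 / 105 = -584.50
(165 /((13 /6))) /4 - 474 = -11829 /26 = -454.96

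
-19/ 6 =-3.17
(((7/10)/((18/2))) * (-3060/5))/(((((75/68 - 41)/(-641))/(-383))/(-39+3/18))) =-462880194308/40695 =-11374375.09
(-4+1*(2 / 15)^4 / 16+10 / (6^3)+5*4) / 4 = 4.01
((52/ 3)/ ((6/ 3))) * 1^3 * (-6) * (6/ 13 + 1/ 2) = -50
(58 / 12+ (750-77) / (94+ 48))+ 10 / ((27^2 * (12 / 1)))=2973217 / 310554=9.57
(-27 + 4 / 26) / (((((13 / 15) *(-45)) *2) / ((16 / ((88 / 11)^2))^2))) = 349 / 16224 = 0.02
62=62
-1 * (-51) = 51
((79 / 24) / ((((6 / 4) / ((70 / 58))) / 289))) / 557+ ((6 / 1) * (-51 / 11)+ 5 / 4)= -80577889 / 3198294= -25.19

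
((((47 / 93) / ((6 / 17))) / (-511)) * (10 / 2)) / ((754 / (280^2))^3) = -17188855040000000 / 1091317486311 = -15750.55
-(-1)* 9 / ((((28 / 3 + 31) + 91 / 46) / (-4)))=-4968 / 5839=-0.85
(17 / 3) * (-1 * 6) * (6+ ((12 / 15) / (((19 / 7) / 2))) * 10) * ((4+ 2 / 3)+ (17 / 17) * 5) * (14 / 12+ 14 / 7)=-12379.78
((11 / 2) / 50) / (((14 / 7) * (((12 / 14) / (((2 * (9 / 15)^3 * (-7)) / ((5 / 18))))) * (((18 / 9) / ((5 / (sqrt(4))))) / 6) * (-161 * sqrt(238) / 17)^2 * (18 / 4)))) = -0.00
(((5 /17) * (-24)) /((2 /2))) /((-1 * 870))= 4 /493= 0.01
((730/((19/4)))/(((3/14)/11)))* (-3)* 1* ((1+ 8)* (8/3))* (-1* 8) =86338560/19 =4544134.74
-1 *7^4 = -2401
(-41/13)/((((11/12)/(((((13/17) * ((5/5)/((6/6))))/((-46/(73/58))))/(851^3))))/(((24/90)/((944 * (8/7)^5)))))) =50303351/2972268664949677096960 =0.00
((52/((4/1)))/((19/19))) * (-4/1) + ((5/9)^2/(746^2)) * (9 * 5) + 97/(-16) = -1163257069/20034576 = -58.06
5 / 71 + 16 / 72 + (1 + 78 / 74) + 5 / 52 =3003331 / 1229436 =2.44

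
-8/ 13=-0.62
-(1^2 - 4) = 3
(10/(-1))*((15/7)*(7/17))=-150/17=-8.82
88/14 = 44/7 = 6.29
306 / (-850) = -9 / 25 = -0.36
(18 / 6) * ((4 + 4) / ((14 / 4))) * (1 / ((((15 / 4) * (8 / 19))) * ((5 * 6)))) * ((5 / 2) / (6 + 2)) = 19 / 420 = 0.05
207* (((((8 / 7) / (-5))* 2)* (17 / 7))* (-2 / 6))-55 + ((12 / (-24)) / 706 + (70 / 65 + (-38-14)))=-131857157 / 4497220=-29.32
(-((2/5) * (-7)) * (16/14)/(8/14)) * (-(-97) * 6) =16296/5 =3259.20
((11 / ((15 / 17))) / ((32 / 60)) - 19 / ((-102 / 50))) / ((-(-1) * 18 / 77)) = 1026949 / 7344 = 139.84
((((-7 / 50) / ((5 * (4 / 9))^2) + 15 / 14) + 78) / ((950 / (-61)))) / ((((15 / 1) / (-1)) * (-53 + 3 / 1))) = -225009297 / 33250000000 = -0.01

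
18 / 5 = 3.60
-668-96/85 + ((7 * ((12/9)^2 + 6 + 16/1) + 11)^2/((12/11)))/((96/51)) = 38769679951/2643840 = 14664.16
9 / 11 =0.82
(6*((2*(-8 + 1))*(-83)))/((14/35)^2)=43575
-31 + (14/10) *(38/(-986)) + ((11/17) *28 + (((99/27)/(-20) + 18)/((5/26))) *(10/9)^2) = 60763426/598995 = 101.44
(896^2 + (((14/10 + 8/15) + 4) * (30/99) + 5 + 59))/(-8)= -39742649/396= -100360.22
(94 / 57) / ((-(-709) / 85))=0.20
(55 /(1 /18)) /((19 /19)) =990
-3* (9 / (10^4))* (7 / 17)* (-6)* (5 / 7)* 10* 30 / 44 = 243 / 7480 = 0.03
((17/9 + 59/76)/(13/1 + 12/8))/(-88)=-1823/872784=-0.00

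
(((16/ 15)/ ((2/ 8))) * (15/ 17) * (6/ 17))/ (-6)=-64/ 289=-0.22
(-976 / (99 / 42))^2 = 186704896 / 1089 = 171446.19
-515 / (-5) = 103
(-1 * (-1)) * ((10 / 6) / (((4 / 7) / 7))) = 245 / 12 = 20.42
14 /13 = 1.08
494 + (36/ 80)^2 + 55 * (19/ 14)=1592767/ 2800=568.85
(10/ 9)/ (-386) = -5/ 1737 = -0.00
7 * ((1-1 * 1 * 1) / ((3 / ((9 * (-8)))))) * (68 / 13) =0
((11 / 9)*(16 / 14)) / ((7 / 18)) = 176 / 49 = 3.59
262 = 262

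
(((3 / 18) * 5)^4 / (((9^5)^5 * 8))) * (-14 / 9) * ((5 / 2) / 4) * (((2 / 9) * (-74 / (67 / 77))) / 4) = 62321875 / 161576254830335182817150692947456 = 0.00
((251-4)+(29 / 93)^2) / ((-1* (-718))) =1068572 / 3104991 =0.34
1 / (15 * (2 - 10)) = -1 / 120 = -0.01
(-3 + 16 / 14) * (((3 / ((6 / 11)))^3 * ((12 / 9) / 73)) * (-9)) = 51909 / 1022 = 50.79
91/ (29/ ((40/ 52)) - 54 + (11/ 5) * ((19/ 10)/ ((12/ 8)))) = -13650/ 2027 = -6.73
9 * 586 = 5274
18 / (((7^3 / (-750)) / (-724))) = 28495.63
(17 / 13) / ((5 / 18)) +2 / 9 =2884 / 585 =4.93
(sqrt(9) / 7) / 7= 3 / 49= 0.06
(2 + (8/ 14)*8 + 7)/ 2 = 95/ 14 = 6.79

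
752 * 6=4512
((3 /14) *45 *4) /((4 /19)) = 2565 /14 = 183.21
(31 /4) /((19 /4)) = 31 /19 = 1.63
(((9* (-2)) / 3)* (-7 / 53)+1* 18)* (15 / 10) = 1494 / 53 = 28.19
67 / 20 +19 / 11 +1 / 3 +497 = 331591 / 660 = 502.41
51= 51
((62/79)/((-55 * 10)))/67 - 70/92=-50946551/66956450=-0.76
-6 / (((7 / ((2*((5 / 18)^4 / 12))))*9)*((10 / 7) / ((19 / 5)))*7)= -475 / 13226976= -0.00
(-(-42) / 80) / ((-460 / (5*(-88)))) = 231 / 460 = 0.50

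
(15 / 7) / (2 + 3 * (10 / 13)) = 195 / 392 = 0.50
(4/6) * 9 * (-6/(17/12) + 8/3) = -9.41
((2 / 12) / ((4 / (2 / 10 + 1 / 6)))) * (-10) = -11 / 72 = -0.15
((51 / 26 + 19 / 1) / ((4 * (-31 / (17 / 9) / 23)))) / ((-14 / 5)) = 1065475 / 406224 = 2.62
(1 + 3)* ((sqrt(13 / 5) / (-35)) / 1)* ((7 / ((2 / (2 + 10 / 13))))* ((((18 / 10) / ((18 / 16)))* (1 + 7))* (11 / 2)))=-25344* sqrt(65) / 1625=-125.74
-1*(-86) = 86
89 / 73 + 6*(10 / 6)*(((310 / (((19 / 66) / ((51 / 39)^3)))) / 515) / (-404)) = 34979486911 / 31700427317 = 1.10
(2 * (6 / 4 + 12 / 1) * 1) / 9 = 3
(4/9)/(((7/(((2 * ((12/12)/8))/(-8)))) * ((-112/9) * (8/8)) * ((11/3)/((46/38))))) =0.00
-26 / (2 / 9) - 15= -132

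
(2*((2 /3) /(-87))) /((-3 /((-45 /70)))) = -0.00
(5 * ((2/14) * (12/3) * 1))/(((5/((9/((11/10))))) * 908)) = 90/17479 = 0.01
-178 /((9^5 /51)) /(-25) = 3026 /492075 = 0.01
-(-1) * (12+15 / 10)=27 / 2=13.50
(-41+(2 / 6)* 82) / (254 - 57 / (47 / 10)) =-1927 / 34104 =-0.06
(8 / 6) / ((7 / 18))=24 / 7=3.43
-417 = -417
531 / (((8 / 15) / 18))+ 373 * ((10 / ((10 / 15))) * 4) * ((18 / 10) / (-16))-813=29181 / 2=14590.50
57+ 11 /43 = 2462 /43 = 57.26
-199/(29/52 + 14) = -10348/757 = -13.67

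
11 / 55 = 1 / 5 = 0.20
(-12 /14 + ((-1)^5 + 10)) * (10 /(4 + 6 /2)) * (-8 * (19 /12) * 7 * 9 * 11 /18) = -39710 /7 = -5672.86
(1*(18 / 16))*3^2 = 81 / 8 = 10.12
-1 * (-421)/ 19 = 421/ 19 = 22.16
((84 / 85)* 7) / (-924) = -7 / 935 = -0.01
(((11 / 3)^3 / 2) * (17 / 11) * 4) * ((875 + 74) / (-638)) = -177463 / 783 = -226.64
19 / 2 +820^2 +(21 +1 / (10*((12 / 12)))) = 3362153 / 5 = 672430.60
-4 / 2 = -2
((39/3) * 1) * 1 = 13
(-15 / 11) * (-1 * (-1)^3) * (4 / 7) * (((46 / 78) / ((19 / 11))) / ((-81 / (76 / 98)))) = 920 / 361179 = 0.00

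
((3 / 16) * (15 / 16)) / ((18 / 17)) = 85 / 512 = 0.17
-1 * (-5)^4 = -625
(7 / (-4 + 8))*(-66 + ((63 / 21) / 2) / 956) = -883323 / 7648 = -115.50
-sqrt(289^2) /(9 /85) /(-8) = 24565 /72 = 341.18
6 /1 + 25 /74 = 469 /74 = 6.34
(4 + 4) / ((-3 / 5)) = -40 / 3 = -13.33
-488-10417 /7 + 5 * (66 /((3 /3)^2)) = -11523 /7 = -1646.14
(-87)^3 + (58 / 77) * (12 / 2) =-50704383 / 77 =-658498.48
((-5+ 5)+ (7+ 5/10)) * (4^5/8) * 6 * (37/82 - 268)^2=693100398240/1681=412314335.66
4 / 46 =2 / 23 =0.09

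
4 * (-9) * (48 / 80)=-108 / 5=-21.60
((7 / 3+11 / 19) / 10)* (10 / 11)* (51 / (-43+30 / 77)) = -1162 / 3667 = -0.32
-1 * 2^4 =-16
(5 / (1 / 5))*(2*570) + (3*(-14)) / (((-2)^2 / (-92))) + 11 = 29477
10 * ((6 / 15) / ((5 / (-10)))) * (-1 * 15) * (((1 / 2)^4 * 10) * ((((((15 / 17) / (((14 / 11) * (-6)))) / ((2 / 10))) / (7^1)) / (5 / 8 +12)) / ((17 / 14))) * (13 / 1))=-1072500 / 204323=-5.25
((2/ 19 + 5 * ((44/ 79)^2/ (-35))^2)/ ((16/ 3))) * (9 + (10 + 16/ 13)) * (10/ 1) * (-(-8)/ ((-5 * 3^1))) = -5038226174182/ 2357064151715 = -2.14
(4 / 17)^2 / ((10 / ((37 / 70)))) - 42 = -2124002 / 50575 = -42.00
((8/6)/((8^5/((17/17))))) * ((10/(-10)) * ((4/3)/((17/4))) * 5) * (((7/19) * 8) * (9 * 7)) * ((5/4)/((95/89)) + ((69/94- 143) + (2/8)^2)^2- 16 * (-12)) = -53740862324415/222111875072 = -241.95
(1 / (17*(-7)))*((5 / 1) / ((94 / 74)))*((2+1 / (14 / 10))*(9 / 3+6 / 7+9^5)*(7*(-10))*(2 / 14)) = 14529955500 / 274057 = 53018.01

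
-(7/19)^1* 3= -21/19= -1.11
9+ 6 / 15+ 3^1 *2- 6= 47 / 5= 9.40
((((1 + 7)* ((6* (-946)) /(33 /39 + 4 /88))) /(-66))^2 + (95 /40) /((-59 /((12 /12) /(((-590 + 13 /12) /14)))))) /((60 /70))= 113004070236394729 /162674212950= 694664.93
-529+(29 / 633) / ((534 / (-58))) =-89407660 / 169011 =-529.00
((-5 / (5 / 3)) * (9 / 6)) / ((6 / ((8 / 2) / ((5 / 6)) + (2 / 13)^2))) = -3057 / 845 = -3.62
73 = 73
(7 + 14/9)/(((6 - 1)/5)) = 77/9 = 8.56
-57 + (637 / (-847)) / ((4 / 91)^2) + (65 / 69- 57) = -67099135 / 133584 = -502.30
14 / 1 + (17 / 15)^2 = 3439 / 225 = 15.28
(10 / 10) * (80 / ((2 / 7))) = 280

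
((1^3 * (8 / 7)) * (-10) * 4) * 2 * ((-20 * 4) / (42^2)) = 12800 / 3087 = 4.15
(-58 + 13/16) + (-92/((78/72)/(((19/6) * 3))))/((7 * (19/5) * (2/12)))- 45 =-413745/1456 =-284.17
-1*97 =-97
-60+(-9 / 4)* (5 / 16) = -3885 / 64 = -60.70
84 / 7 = 12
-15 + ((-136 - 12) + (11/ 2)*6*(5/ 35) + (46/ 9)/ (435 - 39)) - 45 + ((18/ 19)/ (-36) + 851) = 76754497/ 118503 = 647.70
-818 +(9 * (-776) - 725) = -8527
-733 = -733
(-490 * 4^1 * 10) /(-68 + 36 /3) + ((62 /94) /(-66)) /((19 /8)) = 10314026 /29469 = 350.00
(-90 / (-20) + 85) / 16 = 179 / 32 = 5.59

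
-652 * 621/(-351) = 14996/13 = 1153.54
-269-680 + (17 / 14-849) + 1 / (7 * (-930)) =-1796.79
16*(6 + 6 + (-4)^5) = -16192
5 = 5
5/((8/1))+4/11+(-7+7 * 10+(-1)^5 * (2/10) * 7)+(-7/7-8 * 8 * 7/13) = 155167/5720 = 27.13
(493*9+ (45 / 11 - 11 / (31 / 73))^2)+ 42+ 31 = 579751154 / 116281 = 4985.78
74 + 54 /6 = 83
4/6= 2/3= 0.67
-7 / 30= -0.23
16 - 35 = -19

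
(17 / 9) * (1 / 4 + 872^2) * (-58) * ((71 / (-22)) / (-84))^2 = -7558867292381 / 61471872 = -122964.65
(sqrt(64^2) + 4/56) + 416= 6721/14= 480.07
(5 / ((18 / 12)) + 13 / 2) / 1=9.83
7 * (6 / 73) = 42 / 73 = 0.58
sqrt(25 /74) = 5 * sqrt(74) /74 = 0.58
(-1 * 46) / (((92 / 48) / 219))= -5256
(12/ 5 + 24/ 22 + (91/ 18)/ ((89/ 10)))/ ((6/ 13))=2324621/ 264330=8.79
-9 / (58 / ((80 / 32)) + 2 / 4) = -30 / 79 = -0.38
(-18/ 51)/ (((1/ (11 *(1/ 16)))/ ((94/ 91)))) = -1551/ 6188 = -0.25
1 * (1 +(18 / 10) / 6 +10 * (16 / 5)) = 333 / 10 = 33.30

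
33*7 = 231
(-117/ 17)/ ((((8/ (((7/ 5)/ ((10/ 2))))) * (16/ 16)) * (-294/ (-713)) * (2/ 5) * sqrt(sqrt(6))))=-9269 * 6^(3/ 4)/ 38080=-0.93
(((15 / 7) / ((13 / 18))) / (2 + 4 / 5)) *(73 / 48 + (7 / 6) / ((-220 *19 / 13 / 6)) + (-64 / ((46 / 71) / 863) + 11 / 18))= -4425663748245 / 48992944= -90332.68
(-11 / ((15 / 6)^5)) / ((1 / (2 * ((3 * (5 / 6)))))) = -352 / 625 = -0.56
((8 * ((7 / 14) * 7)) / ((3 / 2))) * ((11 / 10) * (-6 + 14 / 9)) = -2464 / 27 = -91.26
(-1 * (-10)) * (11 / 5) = 22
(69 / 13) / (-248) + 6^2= 115995 / 3224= 35.98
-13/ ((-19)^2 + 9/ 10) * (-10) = 0.36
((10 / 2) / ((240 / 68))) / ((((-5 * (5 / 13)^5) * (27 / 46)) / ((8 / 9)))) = -580702252 / 11390625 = -50.98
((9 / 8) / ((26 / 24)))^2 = 1.08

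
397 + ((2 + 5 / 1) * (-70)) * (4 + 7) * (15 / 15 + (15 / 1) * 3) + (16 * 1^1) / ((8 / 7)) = -247529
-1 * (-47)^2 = -2209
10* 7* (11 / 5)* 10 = 1540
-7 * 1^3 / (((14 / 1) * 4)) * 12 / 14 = -3 / 28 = -0.11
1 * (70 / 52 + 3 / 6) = 24 / 13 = 1.85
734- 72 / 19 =13874 / 19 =730.21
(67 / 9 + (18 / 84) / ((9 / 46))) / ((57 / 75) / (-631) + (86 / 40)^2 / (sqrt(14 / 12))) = 20640262400 / 36753294162843 + 79215086536400 * sqrt(42) / 257273059139901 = 2.00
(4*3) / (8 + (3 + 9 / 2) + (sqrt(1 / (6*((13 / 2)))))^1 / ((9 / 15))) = 261144 / 337211 - 720*sqrt(39) / 337211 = 0.76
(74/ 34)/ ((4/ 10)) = 185/ 34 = 5.44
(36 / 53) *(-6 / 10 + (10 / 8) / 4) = -207 / 1060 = -0.20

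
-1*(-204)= 204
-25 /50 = -1 /2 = -0.50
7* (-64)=-448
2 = 2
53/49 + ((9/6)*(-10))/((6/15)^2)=-18163/196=-92.67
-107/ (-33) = 3.24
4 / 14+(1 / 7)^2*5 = 19 / 49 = 0.39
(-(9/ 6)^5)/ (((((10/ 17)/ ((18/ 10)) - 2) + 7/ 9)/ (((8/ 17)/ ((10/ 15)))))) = 5.99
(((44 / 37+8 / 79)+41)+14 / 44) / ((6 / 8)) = 5479982 / 96459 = 56.81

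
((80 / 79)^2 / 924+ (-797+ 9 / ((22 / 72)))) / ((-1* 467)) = 1.64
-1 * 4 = -4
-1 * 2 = -2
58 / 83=0.70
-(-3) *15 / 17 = 45 / 17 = 2.65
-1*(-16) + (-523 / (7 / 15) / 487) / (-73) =3989557 / 248857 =16.03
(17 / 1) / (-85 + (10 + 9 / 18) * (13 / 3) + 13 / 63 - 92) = -2142 / 16543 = -0.13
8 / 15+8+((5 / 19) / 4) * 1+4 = 14363 / 1140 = 12.60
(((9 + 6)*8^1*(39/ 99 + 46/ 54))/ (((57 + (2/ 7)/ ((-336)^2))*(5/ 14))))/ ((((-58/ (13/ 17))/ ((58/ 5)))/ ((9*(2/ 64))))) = -1330422912/ 4211754811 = -0.32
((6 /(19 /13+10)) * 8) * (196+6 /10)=613392 /745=823.34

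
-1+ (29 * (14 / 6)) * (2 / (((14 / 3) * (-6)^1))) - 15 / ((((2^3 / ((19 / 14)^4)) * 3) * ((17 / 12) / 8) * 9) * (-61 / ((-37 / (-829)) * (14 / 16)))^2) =-9543150812297485 / 1635968557757184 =-5.83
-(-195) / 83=195 / 83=2.35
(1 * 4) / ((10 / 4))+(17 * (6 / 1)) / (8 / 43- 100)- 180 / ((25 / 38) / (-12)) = 35234939 / 10730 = 3283.78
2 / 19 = 0.11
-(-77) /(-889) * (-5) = 55 /127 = 0.43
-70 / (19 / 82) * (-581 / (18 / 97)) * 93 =5014082290 / 57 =87966355.96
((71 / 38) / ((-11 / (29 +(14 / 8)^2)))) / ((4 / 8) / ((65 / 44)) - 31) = 124605 / 701536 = 0.18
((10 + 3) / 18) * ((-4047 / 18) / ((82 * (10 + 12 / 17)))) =-0.18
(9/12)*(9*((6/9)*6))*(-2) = -54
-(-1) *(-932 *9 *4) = -33552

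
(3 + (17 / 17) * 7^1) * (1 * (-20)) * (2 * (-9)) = 3600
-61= -61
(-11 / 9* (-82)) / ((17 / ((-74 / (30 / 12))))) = -133496 / 765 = -174.50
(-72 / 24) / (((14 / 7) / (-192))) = 288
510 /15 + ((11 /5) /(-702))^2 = 418883521 /12320100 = 34.00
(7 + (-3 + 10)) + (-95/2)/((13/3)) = 79/26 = 3.04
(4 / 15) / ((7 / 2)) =8 / 105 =0.08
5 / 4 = 1.25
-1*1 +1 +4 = 4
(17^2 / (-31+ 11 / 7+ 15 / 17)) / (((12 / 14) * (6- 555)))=240737 / 11189718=0.02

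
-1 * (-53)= 53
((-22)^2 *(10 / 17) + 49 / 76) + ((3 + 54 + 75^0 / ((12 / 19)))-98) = 238310 / 969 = 245.93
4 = 4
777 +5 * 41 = 982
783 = 783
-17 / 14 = -1.21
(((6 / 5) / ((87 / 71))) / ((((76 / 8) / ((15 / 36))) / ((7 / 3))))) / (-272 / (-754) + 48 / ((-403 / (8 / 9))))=200291 / 509352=0.39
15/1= 15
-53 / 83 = -0.64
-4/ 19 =-0.21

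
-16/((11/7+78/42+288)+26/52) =-224/4087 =-0.05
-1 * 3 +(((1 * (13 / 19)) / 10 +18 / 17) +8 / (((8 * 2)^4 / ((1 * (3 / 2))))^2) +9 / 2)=9111773132999 / 3468186091520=2.63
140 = 140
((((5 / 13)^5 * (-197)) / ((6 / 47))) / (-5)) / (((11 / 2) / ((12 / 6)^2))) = 23147500 / 12252669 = 1.89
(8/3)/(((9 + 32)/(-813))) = -2168/41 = -52.88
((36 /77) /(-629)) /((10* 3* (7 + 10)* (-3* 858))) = 1 /1766109345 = 0.00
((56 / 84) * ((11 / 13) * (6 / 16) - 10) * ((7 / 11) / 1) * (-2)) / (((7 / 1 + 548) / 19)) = 133931 / 476190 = 0.28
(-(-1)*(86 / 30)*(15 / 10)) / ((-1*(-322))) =43 / 3220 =0.01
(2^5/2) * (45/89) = 720/89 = 8.09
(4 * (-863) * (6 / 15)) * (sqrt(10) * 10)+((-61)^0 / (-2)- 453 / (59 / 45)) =-13808 * sqrt(10)- 40829 / 118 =-44010.74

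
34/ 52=17/ 26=0.65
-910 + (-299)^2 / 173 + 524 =22623 / 173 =130.77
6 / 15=2 / 5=0.40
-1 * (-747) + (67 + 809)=1623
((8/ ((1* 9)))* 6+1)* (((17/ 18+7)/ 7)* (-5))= -13585/ 378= -35.94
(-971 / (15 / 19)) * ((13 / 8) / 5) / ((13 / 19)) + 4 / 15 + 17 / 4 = -347821 / 600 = -579.70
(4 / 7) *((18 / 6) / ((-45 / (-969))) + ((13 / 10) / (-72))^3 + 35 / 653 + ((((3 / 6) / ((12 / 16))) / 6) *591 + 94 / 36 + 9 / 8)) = 32673685771759 / 426529152000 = 76.60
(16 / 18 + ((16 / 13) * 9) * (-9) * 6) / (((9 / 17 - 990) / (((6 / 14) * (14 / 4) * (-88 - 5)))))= -18413380 / 218673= -84.21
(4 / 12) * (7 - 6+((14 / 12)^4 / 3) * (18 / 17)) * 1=6073 / 11016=0.55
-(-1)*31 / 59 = 31 / 59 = 0.53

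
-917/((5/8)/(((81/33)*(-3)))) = 594216/55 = 10803.93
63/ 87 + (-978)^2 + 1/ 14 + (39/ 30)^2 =19416675657/ 20300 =956486.49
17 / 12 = 1.42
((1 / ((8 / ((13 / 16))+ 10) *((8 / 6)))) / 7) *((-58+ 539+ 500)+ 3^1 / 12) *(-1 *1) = -51025 / 9632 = -5.30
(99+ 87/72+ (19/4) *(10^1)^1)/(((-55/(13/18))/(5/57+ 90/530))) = -3585413/7177896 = -0.50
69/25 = 2.76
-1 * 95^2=-9025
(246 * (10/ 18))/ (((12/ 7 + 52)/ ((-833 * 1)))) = -1195355/ 564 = -2119.42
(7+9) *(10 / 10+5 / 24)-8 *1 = 34 / 3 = 11.33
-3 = -3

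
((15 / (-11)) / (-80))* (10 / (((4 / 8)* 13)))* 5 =75 / 572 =0.13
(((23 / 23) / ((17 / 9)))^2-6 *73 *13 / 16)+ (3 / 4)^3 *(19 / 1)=-6428823 / 18496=-347.58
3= 3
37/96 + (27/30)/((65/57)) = 36649/31200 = 1.17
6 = 6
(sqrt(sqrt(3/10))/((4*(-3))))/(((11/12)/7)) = -7*10^(3/4)*3^(1/4)/110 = -0.47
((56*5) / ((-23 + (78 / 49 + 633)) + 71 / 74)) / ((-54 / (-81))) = 1522920 / 2221111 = 0.69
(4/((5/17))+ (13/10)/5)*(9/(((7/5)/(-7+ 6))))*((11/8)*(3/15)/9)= -1089/400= -2.72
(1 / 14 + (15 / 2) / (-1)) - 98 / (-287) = -2034 / 287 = -7.09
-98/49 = -2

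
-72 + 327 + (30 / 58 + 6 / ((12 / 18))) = 7671 / 29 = 264.52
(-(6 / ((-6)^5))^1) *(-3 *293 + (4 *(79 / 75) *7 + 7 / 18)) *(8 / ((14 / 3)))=-382103 / 340200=-1.12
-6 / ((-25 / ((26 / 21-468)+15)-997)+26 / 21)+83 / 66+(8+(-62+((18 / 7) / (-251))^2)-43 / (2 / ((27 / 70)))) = -3083289919470050729 / 50521593226002360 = -61.03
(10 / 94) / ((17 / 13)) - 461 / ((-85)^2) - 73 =-24783017 / 339575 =-72.98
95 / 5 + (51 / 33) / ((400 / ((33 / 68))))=30403 / 1600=19.00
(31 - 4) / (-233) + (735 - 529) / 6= 23918 / 699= 34.22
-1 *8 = -8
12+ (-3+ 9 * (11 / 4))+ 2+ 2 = 151 / 4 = 37.75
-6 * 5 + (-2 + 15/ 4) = -113/ 4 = -28.25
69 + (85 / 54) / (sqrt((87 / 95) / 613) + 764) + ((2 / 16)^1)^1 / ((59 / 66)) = 14975723567154607 / 216594070405956-85 * sqrt(5066445) / 1835542969542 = 69.14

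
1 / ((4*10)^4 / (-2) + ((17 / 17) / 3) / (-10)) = -30 / 38400001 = -0.00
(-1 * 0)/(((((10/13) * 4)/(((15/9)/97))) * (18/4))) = 0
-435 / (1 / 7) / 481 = -3045 / 481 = -6.33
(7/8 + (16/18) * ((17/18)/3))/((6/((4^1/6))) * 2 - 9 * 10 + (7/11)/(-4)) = -4939/308610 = -0.02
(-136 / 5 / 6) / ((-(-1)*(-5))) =68 / 75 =0.91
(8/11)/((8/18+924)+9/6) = 144/183337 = 0.00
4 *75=300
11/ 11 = 1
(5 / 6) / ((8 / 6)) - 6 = -43 / 8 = -5.38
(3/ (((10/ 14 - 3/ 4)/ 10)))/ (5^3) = -168/ 25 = -6.72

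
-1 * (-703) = 703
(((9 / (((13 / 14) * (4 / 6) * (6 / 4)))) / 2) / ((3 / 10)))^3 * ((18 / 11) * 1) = 6897.75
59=59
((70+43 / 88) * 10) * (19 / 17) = 589285 / 748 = 787.81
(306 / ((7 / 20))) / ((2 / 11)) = 33660 / 7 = 4808.57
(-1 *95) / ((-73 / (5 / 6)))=1.08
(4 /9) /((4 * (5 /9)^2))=9 /25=0.36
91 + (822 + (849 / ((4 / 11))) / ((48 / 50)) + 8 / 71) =7600167 / 2272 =3345.14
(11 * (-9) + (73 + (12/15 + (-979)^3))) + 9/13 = -60990394628/65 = -938313763.51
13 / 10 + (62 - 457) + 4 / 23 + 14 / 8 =-180217 / 460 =-391.78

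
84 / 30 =14 / 5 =2.80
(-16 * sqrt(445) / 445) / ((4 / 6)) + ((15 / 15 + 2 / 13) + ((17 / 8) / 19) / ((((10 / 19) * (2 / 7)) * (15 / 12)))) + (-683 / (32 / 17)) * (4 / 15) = -370537 / 3900 - 24 * sqrt(445) / 445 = -96.15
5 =5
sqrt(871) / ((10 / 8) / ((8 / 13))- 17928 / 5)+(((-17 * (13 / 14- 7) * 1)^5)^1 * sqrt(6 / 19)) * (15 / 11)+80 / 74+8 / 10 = 8976281334.45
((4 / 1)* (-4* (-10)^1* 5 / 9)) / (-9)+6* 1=-314 / 81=-3.88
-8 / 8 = -1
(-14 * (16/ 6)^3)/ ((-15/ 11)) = 78848/ 405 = 194.69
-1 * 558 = -558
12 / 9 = 4 / 3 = 1.33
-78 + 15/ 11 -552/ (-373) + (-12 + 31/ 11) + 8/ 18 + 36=-1768576/ 36927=-47.89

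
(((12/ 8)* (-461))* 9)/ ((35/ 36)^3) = -6772.33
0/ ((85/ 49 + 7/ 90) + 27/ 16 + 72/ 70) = 0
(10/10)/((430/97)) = 97/430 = 0.23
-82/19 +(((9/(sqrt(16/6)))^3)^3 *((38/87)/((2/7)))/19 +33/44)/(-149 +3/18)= -219667417263 *sqrt(6)/212148224 -7717/1786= -2540.63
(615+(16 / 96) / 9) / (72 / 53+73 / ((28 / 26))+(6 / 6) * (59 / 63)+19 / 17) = 29923111 / 3464085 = 8.64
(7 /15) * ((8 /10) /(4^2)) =0.02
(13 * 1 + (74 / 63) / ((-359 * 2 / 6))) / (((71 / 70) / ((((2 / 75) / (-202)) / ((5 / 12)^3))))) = -37606272 / 1608993125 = -0.02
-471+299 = -172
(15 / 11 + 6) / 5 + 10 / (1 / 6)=3381 / 55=61.47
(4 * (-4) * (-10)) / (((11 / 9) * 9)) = 14.55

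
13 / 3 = 4.33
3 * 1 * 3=9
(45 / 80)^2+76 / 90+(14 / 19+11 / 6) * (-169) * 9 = -855399673 / 218880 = -3908.08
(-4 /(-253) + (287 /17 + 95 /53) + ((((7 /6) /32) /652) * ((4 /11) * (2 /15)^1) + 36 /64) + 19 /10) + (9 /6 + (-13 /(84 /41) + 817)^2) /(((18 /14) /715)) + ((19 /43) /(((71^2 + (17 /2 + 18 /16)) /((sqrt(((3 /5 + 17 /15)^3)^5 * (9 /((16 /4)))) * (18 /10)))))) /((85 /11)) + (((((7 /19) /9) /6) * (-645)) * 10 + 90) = 6714593307136 * sqrt(390) /70090443017578125 + 4681166350036184742113 /12809127681504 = 365455514.73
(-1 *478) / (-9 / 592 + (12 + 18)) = -282976 / 17751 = -15.94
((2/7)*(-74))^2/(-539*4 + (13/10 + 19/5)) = -219040/1053941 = -0.21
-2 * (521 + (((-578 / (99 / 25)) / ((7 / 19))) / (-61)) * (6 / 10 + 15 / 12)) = -45064301 / 42273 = -1066.03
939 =939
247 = 247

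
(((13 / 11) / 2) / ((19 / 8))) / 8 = 13 / 418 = 0.03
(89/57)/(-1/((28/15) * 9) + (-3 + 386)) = 2492/611173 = 0.00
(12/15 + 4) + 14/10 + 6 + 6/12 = 127/10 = 12.70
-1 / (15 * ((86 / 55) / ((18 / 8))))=-33 / 344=-0.10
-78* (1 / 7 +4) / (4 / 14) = -1131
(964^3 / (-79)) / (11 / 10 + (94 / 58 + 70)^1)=-259793989760 / 1666031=-155935.87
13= 13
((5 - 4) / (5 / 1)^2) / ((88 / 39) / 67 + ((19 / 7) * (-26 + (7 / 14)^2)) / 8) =-585312 / 127348225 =-0.00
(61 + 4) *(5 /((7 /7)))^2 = 1625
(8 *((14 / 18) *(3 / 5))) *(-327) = -6104 / 5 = -1220.80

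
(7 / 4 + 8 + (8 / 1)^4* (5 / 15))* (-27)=-148509 / 4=-37127.25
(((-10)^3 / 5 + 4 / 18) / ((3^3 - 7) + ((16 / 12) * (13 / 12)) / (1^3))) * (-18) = 32364 / 193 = 167.69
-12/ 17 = -0.71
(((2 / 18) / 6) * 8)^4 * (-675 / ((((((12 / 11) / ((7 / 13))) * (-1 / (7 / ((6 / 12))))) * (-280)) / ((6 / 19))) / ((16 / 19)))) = -197120 / 92372319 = -0.00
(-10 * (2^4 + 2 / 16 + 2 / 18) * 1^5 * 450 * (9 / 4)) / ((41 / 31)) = -40768875 / 328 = -124295.35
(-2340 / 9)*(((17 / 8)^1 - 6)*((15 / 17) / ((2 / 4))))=30225 / 17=1777.94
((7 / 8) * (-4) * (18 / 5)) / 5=-63 / 25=-2.52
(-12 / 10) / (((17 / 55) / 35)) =-2310 / 17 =-135.88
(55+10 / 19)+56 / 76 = 1069 / 19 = 56.26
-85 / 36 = -2.36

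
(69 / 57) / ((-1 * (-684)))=23 / 12996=0.00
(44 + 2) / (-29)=-46 / 29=-1.59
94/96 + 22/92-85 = -92495/1104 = -83.78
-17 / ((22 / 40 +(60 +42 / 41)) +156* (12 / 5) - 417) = -13940 / 15559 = -0.90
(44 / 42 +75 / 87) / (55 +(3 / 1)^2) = 1163 / 38976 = 0.03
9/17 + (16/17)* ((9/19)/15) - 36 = -57237/1615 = -35.44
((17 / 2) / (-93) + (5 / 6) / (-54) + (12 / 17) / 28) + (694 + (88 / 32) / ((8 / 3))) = 6645030529 / 9561888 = 694.95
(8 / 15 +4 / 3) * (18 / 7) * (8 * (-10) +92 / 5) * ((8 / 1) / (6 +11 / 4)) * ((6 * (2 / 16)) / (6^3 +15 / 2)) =-16896 / 18625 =-0.91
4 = 4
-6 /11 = -0.55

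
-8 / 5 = -1.60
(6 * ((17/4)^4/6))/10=32.63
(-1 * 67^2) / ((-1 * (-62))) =-72.40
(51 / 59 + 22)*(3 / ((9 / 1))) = 1349 / 177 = 7.62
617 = 617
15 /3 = 5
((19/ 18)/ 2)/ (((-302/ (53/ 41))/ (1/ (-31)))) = 1007/ 13818312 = 0.00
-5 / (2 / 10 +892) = -25 / 4461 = -0.01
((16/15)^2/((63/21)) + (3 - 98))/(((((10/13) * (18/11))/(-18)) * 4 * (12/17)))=155265539/324000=479.21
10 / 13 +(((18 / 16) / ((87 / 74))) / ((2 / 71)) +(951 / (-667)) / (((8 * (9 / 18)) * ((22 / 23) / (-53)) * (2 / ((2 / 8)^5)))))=2360981383 / 67944448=34.75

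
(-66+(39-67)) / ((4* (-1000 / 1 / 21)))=987 / 2000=0.49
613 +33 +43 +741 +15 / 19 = 27185 / 19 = 1430.79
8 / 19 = 0.42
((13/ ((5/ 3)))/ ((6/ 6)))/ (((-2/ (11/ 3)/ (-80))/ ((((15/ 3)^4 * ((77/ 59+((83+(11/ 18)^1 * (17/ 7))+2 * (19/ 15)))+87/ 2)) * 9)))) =350338846000/ 413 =848278077.48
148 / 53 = 2.79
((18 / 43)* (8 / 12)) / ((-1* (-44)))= 3 / 473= 0.01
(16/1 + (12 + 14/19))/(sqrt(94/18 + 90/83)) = 234*sqrt(391013)/12787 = 11.44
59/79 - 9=-652/79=-8.25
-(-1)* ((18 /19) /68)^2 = 81 /417316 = 0.00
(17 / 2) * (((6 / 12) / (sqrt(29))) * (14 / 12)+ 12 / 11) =119 * sqrt(29) / 696+ 102 / 11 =10.19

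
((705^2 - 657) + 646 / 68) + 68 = 992891 / 2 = 496445.50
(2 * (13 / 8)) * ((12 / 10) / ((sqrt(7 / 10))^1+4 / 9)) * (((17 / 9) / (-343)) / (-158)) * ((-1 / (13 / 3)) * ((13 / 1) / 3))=1326 / 11028479 - 5967 * sqrt(70) / 220569580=-0.00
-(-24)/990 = 4/165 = 0.02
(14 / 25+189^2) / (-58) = -893039 / 1450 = -615.89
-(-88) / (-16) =-5.50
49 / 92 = 0.53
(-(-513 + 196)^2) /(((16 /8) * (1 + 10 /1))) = -100489 /22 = -4567.68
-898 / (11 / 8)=-7184 / 11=-653.09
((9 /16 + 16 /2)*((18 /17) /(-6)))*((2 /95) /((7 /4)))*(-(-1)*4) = -0.07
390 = 390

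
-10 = -10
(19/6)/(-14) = -0.23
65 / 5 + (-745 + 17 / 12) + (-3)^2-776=-1497.58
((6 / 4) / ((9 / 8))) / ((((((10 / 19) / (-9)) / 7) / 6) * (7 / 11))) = -7524 / 5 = -1504.80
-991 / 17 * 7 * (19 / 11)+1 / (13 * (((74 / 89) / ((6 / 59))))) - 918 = -8612096822 / 5306873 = -1622.82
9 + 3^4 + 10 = 100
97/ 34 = 2.85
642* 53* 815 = 27731190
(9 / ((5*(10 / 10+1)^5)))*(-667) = -6003 / 160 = -37.52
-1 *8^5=-32768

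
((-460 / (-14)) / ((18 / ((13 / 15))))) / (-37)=-299 / 6993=-0.04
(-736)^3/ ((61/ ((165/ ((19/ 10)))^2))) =-1085428776960000/ 22021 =-49290621541.26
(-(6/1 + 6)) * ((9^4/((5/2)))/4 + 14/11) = -433866/55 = -7888.47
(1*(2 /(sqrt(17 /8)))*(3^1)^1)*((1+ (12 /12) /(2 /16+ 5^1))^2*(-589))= -16970268*sqrt(34) /28577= -3462.67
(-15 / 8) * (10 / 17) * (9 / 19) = -675 / 1292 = -0.52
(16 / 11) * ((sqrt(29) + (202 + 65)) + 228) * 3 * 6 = 288 * sqrt(29) / 11 + 12960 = 13100.99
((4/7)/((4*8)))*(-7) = -1/8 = -0.12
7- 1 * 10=-3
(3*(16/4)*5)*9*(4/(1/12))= 25920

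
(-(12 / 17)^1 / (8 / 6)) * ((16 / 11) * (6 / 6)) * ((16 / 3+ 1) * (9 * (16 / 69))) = -43776 / 4301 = -10.18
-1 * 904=-904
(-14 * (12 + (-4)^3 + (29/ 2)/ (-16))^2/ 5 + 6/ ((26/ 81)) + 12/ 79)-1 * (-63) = -20390285821/ 2629120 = -7755.56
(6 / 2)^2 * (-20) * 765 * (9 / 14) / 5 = -123930 / 7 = -17704.29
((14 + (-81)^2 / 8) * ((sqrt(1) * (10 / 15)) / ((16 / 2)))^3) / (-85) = -6673 / 1175040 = -0.01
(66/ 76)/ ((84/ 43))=473/ 1064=0.44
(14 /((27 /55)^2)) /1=58.09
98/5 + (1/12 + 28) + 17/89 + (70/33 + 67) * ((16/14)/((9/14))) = 90272131/528660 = 170.76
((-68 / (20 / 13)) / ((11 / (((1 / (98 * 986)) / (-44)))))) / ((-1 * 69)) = -13 / 949114320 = -0.00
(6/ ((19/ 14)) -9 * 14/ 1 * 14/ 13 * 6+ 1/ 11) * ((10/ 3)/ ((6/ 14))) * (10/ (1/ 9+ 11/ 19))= -769928950/ 8437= -91256.25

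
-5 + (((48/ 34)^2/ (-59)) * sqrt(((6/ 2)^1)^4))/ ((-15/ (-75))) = -111175/ 17051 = -6.52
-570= -570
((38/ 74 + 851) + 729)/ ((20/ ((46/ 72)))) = 50.49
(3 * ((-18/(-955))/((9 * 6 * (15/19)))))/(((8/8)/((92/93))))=1748/1332225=0.00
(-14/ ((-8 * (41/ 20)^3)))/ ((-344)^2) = 875/ 509739716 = 0.00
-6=-6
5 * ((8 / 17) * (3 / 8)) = 15 / 17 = 0.88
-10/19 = -0.53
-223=-223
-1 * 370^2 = -136900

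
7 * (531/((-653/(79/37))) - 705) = -119528178/24161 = -4947.15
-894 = -894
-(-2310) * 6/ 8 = 3465/ 2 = 1732.50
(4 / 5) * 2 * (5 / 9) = 8 / 9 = 0.89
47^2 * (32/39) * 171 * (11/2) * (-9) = -199446192/13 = -15342014.77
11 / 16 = 0.69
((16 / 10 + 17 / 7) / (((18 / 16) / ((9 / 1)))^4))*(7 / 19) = 577536 / 95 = 6079.33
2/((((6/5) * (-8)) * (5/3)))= -0.12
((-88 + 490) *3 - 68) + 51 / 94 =107023 / 94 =1138.54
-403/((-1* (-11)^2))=403/121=3.33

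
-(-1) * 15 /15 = 1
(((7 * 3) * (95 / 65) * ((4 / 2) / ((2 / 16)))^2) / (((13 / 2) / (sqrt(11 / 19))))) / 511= 1536 * sqrt(209) / 12337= 1.80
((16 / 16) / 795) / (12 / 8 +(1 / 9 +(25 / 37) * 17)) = 0.00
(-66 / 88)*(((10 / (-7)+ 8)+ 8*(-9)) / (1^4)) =687 / 14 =49.07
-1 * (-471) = 471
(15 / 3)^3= 125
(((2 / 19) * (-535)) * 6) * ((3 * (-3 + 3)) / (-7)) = 0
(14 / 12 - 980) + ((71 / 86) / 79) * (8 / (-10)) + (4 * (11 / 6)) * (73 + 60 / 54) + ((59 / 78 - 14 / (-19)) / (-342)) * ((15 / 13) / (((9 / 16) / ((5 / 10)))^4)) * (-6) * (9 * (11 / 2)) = -1969038196253857 / 4532504421510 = -434.43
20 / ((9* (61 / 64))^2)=0.27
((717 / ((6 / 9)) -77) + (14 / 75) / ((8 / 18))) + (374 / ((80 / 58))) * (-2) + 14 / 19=434489 / 950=457.36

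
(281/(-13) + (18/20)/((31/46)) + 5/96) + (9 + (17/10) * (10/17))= -1978469/193440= -10.23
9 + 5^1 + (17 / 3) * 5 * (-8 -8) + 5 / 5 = -1315 / 3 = -438.33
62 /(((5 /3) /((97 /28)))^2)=2625111 /9800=267.87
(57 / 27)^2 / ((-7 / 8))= -2888 / 567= -5.09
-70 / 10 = -7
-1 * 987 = -987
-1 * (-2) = 2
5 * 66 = 330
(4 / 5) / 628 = 1 / 785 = 0.00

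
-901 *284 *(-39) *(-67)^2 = 44797867764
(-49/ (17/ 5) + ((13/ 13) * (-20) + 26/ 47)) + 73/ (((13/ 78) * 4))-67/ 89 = 10650809/ 142222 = 74.89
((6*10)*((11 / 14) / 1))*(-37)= -1744.29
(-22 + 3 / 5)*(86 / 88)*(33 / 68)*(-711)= 9813933 / 1360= 7216.13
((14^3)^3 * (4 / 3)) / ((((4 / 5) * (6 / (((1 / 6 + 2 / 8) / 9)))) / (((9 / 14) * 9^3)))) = 124519701600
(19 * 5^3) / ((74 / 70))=83125 / 37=2246.62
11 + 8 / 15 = 11.53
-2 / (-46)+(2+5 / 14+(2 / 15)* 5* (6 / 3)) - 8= -4121 / 966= -4.27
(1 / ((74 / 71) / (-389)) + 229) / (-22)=10673 / 1628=6.56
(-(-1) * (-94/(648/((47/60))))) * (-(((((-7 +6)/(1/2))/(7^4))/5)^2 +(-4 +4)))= 2209/700423321500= 0.00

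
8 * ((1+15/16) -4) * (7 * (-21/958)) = 4851/1916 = 2.53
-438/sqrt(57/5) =-146 * sqrt(285)/19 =-129.72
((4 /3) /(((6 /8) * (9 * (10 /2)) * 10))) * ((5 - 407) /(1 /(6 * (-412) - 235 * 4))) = 3657664 /675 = 5418.76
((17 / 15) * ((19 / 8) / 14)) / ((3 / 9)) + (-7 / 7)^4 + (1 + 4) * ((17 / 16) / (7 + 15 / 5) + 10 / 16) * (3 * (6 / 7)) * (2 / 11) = 20243 / 6160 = 3.29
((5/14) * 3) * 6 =45/7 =6.43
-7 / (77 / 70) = -70 / 11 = -6.36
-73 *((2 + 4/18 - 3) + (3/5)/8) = 18469/360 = 51.30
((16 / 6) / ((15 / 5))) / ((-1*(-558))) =4 / 2511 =0.00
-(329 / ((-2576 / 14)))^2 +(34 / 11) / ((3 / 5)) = 2183567 / 1117248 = 1.95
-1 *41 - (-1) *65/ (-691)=-28396/ 691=-41.09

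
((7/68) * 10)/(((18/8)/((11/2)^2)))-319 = -93379/306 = -305.16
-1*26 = -26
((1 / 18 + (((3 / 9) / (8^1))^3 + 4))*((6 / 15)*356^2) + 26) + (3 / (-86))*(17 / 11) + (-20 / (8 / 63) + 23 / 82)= 205466.35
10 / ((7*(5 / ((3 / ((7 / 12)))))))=72 / 49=1.47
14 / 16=7 / 8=0.88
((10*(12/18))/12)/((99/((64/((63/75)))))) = 8000/18711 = 0.43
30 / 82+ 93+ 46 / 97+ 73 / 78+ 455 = 549.78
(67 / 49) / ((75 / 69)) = 1541 / 1225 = 1.26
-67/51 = -1.31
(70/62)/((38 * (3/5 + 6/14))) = 1225/42408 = 0.03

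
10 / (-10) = -1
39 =39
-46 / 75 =-0.61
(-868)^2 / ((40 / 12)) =1130136 / 5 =226027.20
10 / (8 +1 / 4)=40 / 33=1.21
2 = 2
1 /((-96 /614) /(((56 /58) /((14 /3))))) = -1.32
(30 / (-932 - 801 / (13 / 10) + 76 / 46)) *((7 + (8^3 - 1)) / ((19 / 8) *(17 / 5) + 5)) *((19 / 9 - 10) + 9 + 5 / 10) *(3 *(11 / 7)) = -352909700 / 60459323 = -5.84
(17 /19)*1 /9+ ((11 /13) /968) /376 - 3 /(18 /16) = -188833045 /73554624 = -2.57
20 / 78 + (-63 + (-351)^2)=4802392 / 39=123138.26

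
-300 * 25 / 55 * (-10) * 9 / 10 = 1227.27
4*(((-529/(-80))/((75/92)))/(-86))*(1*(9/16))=-0.21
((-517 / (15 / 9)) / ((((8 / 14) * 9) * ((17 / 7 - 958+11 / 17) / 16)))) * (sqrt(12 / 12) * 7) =3014627 / 426135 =7.07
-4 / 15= -0.27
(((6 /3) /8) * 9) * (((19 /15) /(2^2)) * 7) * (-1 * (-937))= 373863 /80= 4673.29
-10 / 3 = -3.33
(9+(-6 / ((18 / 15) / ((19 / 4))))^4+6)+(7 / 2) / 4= 318182.38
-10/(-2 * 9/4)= 20/9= 2.22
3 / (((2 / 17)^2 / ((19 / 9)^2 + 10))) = 3133.51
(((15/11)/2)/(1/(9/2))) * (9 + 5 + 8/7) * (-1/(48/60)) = -35775/616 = -58.08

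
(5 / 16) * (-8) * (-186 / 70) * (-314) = -14601 / 7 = -2085.86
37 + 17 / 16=609 / 16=38.06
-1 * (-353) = 353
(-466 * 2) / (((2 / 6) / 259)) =-724164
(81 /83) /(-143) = -81 /11869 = -0.01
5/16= 0.31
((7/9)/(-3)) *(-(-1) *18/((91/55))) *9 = -330/13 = -25.38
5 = 5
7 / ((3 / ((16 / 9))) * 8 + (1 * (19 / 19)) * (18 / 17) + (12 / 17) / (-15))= 0.48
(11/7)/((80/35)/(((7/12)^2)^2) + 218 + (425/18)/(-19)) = 9032562/1359387109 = 0.01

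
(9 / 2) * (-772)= -3474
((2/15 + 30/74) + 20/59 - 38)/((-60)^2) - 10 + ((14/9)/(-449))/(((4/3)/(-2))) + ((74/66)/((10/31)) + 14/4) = -1763750056091/582219198000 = -3.03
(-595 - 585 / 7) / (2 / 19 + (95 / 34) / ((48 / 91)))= -147288000 / 1172633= -125.60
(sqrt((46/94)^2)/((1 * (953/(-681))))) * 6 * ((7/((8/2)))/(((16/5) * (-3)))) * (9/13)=4933845/18633056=0.26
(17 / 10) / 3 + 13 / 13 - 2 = -13 / 30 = -0.43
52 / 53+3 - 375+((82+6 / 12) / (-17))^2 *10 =-4151167 / 30634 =-135.51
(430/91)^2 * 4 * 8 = 5916800/8281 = 714.50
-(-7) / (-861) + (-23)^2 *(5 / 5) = 65066 / 123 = 528.99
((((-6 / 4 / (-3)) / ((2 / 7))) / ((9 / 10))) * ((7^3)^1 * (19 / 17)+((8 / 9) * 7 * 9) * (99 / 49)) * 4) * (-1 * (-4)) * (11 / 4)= 6499130 / 153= 42477.97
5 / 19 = 0.26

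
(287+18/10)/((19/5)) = 76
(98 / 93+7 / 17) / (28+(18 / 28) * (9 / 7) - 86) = -227066 / 8858343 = -0.03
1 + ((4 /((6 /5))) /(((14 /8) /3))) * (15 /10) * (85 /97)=8.51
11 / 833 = 0.01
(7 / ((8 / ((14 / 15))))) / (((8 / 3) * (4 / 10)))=0.77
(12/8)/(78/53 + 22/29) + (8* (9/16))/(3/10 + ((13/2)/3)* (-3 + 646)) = 48420951/71652056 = 0.68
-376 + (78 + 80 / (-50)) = -1498 / 5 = -299.60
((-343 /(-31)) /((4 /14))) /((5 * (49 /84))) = 2058 /155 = 13.28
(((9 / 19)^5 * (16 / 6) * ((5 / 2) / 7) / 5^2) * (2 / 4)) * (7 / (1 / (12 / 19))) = 472392 / 235229405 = 0.00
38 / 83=0.46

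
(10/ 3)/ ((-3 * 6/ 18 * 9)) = -10/ 27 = -0.37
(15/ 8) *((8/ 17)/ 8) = 15/ 136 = 0.11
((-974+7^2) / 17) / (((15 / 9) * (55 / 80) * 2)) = -4440 / 187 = -23.74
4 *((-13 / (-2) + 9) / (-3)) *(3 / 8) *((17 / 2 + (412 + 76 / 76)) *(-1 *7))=182931 / 8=22866.38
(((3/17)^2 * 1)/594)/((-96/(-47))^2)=2209/175785984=0.00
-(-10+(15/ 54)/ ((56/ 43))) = 9865/ 1008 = 9.79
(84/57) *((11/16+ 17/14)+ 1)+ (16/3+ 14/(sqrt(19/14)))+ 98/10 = 14 *sqrt(266)/19+ 22127/1140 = 31.43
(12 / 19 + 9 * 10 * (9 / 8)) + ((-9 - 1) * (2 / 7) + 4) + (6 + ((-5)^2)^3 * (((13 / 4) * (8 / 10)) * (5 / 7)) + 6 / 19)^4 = 888190180018870171532683833 / 1251602884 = 709642164757803619.39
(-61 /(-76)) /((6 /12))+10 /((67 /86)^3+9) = 609242567 /228960146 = 2.66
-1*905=-905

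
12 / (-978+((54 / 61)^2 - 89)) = -44652 / 3967391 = -0.01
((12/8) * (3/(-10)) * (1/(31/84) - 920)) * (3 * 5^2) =959715/31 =30958.55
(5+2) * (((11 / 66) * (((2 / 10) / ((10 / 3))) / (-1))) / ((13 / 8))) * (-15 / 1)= 42 / 65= 0.65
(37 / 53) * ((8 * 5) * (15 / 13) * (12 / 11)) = 266400 / 7579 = 35.15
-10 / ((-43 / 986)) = 9860 / 43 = 229.30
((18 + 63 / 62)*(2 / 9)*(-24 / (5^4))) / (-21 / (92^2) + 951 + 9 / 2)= -8870272 / 52230679375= -0.00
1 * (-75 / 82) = -75 / 82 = -0.91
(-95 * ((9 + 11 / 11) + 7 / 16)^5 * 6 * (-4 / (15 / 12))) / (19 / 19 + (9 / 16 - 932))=-242839.91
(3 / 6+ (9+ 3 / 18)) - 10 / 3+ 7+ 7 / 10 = 421 / 30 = 14.03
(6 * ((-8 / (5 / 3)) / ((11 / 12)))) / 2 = -864 / 55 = -15.71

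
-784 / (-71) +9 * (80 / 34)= 38888 / 1207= 32.22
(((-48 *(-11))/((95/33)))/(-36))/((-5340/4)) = 484/126825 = 0.00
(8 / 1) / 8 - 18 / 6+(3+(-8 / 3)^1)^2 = -17 / 9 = -1.89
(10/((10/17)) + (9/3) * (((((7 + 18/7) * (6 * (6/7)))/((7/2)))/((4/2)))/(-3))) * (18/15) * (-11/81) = -75218/46305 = -1.62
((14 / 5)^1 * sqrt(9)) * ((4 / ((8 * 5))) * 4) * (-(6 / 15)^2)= -336 / 625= -0.54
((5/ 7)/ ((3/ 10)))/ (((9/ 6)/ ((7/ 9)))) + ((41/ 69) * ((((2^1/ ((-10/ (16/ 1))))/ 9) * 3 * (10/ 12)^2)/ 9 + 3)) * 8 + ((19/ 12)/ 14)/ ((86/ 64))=76653616/ 5046867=15.19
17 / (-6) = -17 / 6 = -2.83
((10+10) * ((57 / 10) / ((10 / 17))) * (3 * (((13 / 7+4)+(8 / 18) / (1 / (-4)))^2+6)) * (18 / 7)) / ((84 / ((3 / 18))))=29025749 / 432180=67.16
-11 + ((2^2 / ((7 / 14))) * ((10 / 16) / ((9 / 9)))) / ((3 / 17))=52 / 3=17.33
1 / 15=0.07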